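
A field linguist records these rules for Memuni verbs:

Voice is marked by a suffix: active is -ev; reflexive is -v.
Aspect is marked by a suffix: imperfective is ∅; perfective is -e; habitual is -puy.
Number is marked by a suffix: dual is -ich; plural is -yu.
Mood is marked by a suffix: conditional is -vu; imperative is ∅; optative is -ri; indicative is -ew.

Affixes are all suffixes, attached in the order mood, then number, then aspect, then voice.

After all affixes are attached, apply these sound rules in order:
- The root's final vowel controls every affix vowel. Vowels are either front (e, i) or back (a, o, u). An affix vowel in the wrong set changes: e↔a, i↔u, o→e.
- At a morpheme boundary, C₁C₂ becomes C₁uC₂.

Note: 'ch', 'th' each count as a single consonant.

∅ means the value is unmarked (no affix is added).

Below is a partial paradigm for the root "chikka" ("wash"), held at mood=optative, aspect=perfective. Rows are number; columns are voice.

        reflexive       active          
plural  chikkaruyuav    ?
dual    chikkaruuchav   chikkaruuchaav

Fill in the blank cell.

chikkaruyuaav

Attach mood optative -ri → chikkari.
Attach number plural -yu → chikkariyu.
Attach aspect perfective -e → chikkariyue.
Attach voice active -ev → chikkariyueev.
Apply vowel harmony: chikkariyueev → chikkaruyuaav.
Epenthesis: no change.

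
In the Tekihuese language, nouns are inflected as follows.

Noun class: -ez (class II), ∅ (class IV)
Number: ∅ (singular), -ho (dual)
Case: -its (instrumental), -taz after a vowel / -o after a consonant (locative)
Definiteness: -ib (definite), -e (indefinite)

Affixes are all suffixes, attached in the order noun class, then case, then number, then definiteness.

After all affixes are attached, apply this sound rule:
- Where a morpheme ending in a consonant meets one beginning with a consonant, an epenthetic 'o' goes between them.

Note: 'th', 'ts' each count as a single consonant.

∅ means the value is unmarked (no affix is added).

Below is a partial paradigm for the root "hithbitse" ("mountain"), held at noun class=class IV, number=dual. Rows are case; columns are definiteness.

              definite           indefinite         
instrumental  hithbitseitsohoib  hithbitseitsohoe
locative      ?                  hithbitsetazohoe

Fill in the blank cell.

noun class = class IV: zero marking, form stays hithbitse.
Attach case locative -taz (after vowel 'e') → hithbitsetaz.
Attach number dual -ho → hithbitsetazho.
Attach definiteness definite -ib → hithbitsetazhoib.
Apply epenthesis: hithbitsetazhoib → hithbitsetazohoib.

hithbitsetazohoib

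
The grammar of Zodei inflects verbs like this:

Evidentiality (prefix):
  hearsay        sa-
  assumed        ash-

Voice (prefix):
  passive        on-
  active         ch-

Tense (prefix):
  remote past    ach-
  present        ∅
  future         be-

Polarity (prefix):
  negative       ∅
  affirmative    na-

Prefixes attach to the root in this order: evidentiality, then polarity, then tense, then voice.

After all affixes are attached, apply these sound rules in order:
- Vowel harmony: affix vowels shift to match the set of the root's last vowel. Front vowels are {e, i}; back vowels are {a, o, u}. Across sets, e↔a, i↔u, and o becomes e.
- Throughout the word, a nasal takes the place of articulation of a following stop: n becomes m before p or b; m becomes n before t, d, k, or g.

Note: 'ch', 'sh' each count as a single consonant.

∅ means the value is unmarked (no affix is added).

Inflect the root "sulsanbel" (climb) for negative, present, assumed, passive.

eneshsulsambel

Attach evidentiality assumed ash- → ashsulsanbel.
polarity = negative: zero marking, form stays ashsulsanbel.
tense = present: zero marking, form stays ashsulsanbel.
Attach voice passive on- → onashsulsanbel.
Apply vowel harmony: onashsulsanbel → eneshsulsanbel.
Apply nasal assimilation: eneshsulsanbel → eneshsulsambel.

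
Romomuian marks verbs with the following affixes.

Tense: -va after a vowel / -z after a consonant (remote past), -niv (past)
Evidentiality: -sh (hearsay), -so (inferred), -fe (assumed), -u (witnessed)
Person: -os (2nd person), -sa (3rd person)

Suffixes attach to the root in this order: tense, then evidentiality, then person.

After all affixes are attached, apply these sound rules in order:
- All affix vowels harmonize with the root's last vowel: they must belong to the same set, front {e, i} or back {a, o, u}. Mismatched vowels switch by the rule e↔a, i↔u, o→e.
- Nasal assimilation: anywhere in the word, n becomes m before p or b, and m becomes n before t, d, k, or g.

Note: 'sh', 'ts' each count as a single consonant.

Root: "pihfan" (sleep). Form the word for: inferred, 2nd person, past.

pihfannuvsoos

Attach tense past -niv → pihfanniv.
Attach evidentiality inferred -so → pihfannivso.
Attach person 2nd person -os → pihfannivsoos.
Apply vowel harmony: pihfannivsoos → pihfannuvsoos.
Nasal assimilation: no change.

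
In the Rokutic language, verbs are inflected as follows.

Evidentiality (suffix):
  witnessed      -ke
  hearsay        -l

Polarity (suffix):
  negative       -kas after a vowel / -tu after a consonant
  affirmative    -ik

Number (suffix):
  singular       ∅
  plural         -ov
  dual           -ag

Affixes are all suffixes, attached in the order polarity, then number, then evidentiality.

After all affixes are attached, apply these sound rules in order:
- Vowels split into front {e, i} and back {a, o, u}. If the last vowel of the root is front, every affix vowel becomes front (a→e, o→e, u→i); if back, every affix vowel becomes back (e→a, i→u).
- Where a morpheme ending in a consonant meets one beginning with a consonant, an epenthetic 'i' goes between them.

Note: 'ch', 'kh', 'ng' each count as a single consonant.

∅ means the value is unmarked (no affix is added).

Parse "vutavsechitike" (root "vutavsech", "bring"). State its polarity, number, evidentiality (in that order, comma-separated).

Segment: vutavsech-tu-ke.
polarity: -kas/tu → negative.
number: ∅ → singular.
evidentiality: -ke → witnessed.

negative, singular, witnessed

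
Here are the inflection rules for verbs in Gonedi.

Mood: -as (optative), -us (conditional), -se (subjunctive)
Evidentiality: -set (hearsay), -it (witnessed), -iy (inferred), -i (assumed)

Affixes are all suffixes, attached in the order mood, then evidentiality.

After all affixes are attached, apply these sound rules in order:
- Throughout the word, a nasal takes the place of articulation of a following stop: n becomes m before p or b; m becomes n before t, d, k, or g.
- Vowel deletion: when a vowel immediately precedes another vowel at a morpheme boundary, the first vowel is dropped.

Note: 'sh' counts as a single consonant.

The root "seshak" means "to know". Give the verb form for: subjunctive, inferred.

Attach mood subjunctive -se → seshakse.
Attach evidentiality inferred -iy → seshakseiy.
Nasal assimilation: no change.
Apply vowel deletion: seshakseiy → seshaksiy.

seshaksiy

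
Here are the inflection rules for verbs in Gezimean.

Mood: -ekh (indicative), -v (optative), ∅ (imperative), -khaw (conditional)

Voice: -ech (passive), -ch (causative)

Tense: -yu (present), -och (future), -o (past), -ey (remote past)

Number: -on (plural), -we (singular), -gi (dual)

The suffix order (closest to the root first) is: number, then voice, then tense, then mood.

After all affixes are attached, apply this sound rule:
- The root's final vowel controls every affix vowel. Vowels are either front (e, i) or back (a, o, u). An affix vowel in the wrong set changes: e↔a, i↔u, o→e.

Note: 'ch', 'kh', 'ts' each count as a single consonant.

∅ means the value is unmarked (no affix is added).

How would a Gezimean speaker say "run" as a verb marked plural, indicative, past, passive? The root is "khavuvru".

khavuvruonachoakh

Attach number plural -on → khavuvruon.
Attach voice passive -ech → khavuvruonech.
Attach tense past -o → khavuvruonecho.
Attach mood indicative -ekh → khavuvruonechoekh.
Apply vowel harmony: khavuvruonechoekh → khavuvruonachoakh.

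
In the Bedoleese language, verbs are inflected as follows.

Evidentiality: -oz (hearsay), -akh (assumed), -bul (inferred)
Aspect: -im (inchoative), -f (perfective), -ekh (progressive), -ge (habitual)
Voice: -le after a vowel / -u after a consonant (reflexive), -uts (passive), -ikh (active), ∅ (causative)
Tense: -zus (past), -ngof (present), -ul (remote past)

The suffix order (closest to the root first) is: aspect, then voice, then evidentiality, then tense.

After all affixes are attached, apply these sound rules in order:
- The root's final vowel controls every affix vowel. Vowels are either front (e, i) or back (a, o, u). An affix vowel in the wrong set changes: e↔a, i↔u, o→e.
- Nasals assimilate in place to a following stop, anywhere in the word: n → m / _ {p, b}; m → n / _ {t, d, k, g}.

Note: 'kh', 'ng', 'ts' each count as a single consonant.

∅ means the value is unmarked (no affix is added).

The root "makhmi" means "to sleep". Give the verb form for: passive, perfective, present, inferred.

makhmifitsbilngef

Attach aspect perfective -f → makhmif.
Attach voice passive -uts → makhmifuts.
Attach evidentiality inferred -bul → makhmifutsbul.
Attach tense present -ngof → makhmifutsbulngof.
Apply vowel harmony: makhmifutsbulngof → makhmifitsbilngef.
Nasal assimilation: no change.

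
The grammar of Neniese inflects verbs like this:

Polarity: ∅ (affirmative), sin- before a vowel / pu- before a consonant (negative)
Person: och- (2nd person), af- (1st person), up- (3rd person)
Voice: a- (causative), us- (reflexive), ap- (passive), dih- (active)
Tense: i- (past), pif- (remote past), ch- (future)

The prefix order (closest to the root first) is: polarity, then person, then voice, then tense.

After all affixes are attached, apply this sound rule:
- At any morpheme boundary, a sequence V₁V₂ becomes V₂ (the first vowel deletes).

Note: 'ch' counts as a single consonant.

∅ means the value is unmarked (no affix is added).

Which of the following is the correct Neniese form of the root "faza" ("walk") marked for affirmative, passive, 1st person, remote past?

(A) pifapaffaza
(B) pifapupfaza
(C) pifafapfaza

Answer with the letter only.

A

polarity = affirmative: zero marking, form stays faza.
Attach person 1st person af- → affaza.
Attach voice passive ap- → apaffaza.
Attach tense remote past pif- → pifapaffaza.
Vowel deletion: no change.
So the correct form is pifapaffaza, option (A).
(B) pifapupfaza is wrong: it uses 3rd person instead of 1st person for person.
(C) pifafapfaza is wrong: it has the affixes in the wrong order.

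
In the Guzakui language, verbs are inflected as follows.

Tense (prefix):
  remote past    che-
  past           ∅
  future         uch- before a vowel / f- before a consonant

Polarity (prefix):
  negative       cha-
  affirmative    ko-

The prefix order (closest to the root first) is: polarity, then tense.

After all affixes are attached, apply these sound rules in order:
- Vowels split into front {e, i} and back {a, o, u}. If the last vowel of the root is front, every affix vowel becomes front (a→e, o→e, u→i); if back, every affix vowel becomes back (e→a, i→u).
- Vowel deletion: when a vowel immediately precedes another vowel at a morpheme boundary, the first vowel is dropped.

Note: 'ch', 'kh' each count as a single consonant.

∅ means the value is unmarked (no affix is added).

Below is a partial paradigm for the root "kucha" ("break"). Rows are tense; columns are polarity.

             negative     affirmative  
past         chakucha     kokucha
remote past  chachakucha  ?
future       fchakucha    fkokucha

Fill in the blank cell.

chakokucha

Attach polarity affirmative ko- → kokucha.
Attach tense remote past che- → chekokucha.
Apply vowel harmony: chekokucha → chakokucha.
Vowel deletion: no change.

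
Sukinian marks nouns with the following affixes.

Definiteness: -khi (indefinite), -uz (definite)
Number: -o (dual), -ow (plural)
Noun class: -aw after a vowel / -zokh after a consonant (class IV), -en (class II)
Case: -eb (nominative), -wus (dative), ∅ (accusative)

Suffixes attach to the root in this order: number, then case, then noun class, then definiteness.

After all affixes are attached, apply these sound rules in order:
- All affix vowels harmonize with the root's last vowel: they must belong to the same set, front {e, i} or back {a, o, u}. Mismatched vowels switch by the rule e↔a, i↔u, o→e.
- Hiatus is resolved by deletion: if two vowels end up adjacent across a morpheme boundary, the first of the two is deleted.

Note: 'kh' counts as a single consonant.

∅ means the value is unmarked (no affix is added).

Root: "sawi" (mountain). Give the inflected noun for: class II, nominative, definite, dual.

sawebeniz

Attach number dual -o → sawio.
Attach case nominative -eb → sawioeb.
Attach noun class class II -en → sawioeben.
Attach definiteness definite -uz → sawioebenuz.
Apply vowel harmony: sawioebenuz → sawieebeniz.
Apply vowel deletion: sawieebeniz → sawebeniz.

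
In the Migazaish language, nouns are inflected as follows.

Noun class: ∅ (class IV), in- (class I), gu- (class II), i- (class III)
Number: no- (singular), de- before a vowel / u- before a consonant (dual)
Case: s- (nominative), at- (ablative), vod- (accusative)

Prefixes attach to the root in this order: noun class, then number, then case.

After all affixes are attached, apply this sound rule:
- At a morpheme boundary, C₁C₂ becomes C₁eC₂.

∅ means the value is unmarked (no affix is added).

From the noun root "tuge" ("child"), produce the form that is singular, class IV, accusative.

vodenotuge

noun class = class IV: zero marking, form stays tuge.
Attach number singular no- → notuge.
Attach case accusative vod- → vodnotuge.
Apply epenthesis: vodnotuge → vodenotuge.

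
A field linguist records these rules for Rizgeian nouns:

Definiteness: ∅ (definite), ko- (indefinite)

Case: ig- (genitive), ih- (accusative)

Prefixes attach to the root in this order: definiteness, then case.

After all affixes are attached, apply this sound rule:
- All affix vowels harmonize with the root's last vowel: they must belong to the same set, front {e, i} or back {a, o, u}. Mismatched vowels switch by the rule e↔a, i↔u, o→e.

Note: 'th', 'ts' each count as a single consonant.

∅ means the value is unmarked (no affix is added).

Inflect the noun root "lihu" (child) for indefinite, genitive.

ugkolihu

Attach definiteness indefinite ko- → kolihu.
Attach case genitive ig- → igkolihu.
Apply vowel harmony: igkolihu → ugkolihu.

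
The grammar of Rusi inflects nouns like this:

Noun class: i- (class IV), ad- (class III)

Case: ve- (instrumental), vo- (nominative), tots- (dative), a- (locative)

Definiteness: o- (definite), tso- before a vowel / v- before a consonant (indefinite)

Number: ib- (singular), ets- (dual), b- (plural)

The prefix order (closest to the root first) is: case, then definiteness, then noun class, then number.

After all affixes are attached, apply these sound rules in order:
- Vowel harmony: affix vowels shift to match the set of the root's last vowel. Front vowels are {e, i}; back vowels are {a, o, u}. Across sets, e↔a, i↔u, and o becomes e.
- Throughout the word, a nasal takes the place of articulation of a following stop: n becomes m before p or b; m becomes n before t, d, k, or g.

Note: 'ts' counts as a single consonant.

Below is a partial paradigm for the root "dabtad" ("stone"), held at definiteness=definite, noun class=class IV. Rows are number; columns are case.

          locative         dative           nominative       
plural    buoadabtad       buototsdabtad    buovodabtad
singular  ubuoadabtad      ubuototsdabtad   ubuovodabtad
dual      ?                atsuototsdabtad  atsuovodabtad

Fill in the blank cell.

Attach case locative a- → adabtad.
Attach definiteness definite o- → oadabtad.
Attach noun class class IV i- → ioadabtad.
Attach number dual ets- → etsioadabtad.
Apply vowel harmony: etsioadabtad → atsuoadabtad.
Nasal assimilation: no change.

atsuoadabtad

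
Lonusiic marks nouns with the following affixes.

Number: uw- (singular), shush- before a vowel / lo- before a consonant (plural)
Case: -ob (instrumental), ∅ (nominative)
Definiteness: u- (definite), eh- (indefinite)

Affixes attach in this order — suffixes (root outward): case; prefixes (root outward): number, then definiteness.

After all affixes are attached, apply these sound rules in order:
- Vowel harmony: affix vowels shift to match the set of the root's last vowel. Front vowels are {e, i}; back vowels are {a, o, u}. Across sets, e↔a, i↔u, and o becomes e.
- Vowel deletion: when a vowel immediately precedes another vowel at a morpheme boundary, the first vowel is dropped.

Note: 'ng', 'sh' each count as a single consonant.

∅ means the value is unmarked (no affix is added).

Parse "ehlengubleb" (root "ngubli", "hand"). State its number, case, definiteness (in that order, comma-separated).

plural, instrumental, indefinite

Segment: eh-lo-ngubli-ob.
number: shush/lo- → plural.
case: -ob → instrumental.
definiteness: eh- → indefinite.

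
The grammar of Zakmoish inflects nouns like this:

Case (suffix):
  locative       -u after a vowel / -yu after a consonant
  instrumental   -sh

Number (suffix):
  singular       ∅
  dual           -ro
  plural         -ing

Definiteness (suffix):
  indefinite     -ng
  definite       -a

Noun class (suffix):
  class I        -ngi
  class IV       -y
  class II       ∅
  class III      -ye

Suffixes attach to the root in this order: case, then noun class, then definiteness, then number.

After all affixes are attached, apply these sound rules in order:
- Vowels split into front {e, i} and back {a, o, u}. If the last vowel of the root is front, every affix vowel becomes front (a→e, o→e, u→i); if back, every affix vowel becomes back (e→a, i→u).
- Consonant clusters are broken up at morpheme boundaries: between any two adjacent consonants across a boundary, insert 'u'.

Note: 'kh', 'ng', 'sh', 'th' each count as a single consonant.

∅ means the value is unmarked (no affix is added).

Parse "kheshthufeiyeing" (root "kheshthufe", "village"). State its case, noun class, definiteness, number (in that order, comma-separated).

Segment: kheshthufe-u-y-a-ing.
case: -u/yu → locative.
noun class: -y → class IV.
definiteness: -a → definite.
number: -ing → plural.

locative, class IV, definite, plural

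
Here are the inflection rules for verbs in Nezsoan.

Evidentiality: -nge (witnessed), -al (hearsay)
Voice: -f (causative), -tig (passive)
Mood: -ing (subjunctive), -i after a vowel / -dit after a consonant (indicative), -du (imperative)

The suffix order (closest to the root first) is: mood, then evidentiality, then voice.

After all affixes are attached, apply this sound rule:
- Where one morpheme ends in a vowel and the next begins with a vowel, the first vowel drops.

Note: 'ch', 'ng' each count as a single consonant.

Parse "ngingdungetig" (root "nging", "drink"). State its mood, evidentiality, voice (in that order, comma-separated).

Segment: nging-du-nge-tig.
mood: -du → imperative.
evidentiality: -nge → witnessed.
voice: -tig → passive.

imperative, witnessed, passive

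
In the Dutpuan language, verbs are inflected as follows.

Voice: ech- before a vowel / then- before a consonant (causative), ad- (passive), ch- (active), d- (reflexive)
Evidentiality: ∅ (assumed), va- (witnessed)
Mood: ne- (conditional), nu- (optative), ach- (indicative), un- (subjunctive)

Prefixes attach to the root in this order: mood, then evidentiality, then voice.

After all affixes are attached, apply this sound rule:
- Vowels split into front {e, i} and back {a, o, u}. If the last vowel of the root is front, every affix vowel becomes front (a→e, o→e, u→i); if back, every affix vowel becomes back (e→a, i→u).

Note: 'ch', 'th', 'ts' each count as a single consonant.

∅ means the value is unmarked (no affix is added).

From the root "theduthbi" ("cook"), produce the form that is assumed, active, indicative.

chechtheduthbi

Attach mood indicative ach- → achtheduthbi.
evidentiality = assumed: zero marking, form stays achtheduthbi.
Attach voice active ch- → chachtheduthbi.
Apply vowel harmony: chachtheduthbi → chechtheduthbi.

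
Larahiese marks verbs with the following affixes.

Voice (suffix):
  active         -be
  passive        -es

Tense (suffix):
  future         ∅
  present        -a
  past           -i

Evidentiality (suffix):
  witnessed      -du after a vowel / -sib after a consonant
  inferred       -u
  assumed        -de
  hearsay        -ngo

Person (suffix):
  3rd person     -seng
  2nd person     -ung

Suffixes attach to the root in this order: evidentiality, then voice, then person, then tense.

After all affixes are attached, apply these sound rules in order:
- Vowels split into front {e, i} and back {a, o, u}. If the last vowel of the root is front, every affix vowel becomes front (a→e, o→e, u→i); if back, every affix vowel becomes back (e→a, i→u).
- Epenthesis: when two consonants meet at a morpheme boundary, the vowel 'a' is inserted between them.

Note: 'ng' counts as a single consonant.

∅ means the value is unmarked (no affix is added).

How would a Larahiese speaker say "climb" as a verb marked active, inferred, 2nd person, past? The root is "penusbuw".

Attach evidentiality inferred -u → penusbuwu.
Attach voice active -be → penusbuwube.
Attach person 2nd person -ung → penusbuwubeung.
Attach tense past -i → penusbuwubeungi.
Apply vowel harmony: penusbuwubeungi → penusbuwubaungu.
Epenthesis: no change.

penusbuwubaungu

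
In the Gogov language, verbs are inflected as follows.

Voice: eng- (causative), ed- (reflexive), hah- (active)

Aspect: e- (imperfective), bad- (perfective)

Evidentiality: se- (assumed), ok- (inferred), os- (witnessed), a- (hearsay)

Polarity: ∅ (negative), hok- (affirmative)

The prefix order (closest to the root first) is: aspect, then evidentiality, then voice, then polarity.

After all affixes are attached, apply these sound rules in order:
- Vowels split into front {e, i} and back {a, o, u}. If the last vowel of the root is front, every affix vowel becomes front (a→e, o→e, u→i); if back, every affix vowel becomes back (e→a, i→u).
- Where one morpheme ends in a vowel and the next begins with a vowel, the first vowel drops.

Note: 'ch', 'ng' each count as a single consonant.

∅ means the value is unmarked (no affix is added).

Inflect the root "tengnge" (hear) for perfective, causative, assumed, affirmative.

hekengsebedtengnge

Attach aspect perfective bad- → badtengnge.
Attach evidentiality assumed se- → sebadtengnge.
Attach voice causative eng- → engsebadtengnge.
Attach polarity affirmative hok- → hokengsebadtengnge.
Apply vowel harmony: hokengsebadtengnge → hekengsebedtengnge.
Vowel deletion: no change.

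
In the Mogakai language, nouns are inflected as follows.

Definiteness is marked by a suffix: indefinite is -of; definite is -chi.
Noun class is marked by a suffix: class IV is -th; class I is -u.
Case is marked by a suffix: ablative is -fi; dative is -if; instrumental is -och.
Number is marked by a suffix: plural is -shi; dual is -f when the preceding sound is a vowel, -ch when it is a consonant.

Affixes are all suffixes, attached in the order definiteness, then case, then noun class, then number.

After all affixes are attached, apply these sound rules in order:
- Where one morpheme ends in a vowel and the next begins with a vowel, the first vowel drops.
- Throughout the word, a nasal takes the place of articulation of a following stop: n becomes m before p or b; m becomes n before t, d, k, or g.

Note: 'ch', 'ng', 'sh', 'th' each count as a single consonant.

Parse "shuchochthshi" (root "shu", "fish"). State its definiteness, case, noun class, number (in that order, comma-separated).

Segment: shu-chi-och-th-shi.
definiteness: -chi → definite.
case: -och → instrumental.
noun class: -th → class IV.
number: -shi → plural.

definite, instrumental, class IV, plural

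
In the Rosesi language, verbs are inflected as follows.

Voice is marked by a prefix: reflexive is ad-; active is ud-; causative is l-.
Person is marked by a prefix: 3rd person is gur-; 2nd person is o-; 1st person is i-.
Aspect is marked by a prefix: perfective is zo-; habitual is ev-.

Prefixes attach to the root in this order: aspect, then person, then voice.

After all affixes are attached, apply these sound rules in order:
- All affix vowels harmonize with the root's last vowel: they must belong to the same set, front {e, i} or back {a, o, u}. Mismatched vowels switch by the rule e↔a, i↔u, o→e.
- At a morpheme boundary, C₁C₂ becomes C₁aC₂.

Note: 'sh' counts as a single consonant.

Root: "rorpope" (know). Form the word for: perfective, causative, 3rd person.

lagirazerorpope

Attach aspect perfective zo- → zororpope.
Attach person 3rd person gur- → gurzororpope.
Attach voice causative l- → lgurzororpope.
Apply vowel harmony: lgurzororpope → lgirzerorpope.
Apply epenthesis: lgirzerorpope → lagirazerorpope.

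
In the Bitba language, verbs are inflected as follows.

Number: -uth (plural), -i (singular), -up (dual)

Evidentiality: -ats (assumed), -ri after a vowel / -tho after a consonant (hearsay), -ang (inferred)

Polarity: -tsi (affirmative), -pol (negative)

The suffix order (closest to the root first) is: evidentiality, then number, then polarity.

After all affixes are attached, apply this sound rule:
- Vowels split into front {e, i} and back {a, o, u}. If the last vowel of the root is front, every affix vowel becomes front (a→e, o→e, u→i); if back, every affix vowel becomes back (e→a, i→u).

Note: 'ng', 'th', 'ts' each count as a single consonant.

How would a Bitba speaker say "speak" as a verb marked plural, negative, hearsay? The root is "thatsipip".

Attach evidentiality hearsay -tho (after consonant 'p') → thatsipiptho.
Attach number plural -uth → thatsipipthouth.
Attach polarity negative -pol → thatsipipthouthpol.
Apply vowel harmony: thatsipipthouthpol → thatsipiptheithpel.

thatsipiptheithpel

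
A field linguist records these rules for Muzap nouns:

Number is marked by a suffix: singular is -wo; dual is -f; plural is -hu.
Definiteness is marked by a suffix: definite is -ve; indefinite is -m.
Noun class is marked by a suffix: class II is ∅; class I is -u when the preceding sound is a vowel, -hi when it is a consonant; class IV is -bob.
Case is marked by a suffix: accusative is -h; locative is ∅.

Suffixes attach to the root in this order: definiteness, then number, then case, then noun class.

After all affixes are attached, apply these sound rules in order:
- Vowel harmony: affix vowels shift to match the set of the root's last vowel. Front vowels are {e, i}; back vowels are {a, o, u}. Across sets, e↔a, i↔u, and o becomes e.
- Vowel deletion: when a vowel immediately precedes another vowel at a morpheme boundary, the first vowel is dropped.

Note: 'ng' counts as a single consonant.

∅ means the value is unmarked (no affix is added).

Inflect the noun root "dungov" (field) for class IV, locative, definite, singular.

dungovvawobob

Attach definiteness definite -ve → dungovve.
Attach number singular -wo → dungovvewo.
case = locative: zero marking, form stays dungovvewo.
Attach noun class class IV -bob → dungovvewobob.
Apply vowel harmony: dungovvewobob → dungovvawobob.
Vowel deletion: no change.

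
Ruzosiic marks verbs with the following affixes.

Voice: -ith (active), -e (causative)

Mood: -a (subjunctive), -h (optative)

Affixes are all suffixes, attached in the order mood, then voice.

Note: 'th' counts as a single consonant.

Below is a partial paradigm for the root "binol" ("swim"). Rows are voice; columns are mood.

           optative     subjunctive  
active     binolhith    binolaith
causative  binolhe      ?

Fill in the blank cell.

binolae

Attach mood subjunctive -a → binola.
Attach voice causative -e → binolae.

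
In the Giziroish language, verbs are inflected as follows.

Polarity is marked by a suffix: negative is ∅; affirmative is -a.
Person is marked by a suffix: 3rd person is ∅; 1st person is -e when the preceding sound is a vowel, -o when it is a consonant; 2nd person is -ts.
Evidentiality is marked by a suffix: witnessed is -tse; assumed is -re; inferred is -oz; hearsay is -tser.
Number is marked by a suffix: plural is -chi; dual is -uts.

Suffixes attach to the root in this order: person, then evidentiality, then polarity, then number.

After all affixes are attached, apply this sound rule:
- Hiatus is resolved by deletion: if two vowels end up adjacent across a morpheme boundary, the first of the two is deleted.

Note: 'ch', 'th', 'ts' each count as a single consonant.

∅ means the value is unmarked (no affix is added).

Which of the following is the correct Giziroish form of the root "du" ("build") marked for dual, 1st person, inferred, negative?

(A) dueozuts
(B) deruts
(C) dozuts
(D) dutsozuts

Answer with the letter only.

C

Attach person 1st person -e (after vowel 'u') → due.
Attach evidentiality inferred -oz → dueoz.
polarity = negative: zero marking, form stays dueoz.
Attach number dual -uts → dueozuts.
Apply vowel deletion: dueozuts → dozuts.
So the correct form is dozuts, option (C).
(A) dueozuts is wrong: it fails to apply the sound rule(s).
(B) deruts is wrong: it uses assumed instead of inferred for evidentiality.
(D) dutsozuts is wrong: it uses 2nd person instead of 1st person for person.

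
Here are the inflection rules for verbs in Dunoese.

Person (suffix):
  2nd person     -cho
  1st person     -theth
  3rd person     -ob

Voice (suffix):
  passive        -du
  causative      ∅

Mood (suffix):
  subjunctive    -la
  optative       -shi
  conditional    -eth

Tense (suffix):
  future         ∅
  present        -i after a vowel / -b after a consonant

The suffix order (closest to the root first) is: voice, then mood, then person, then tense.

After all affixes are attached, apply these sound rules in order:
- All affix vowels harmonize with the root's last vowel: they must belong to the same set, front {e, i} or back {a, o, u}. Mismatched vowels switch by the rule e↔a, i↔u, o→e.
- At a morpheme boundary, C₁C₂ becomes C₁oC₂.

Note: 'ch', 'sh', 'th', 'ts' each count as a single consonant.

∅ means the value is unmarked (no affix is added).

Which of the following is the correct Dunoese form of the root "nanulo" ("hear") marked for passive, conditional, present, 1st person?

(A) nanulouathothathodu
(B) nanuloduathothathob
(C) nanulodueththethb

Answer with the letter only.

Attach voice passive -du → nanulodu.
Attach mood conditional -eth → nanulodueth.
Attach person 1st person -theth → nanulodueththeth.
Attach tense present -b (after consonant 'th') → nanulodueththethb.
Apply vowel harmony: nanulodueththethb → nanuloduaththathb.
Apply epenthesis: nanuloduaththathb → nanuloduathothathob.
So the correct form is nanuloduathothathob, option (B).
(A) nanulouathothathodu is wrong: it has the affixes in the wrong order.
(C) nanulodueththethb is wrong: it fails to apply the sound rule(s).

B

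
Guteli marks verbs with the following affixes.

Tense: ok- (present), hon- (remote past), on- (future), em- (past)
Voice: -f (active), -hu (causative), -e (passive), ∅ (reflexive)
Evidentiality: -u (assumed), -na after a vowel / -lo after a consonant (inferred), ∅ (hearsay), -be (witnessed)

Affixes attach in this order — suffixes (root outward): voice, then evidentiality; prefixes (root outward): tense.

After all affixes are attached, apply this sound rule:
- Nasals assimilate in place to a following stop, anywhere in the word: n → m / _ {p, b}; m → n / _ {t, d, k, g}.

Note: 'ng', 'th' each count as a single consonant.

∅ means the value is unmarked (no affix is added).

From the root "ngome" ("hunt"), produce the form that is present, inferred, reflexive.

voice = reflexive: zero marking, form stays ngome.
Attach evidentiality inferred -na (after vowel 'e') → ngomena.
Attach tense present ok- → okngomena.
Nasal assimilation: no change.

okngomena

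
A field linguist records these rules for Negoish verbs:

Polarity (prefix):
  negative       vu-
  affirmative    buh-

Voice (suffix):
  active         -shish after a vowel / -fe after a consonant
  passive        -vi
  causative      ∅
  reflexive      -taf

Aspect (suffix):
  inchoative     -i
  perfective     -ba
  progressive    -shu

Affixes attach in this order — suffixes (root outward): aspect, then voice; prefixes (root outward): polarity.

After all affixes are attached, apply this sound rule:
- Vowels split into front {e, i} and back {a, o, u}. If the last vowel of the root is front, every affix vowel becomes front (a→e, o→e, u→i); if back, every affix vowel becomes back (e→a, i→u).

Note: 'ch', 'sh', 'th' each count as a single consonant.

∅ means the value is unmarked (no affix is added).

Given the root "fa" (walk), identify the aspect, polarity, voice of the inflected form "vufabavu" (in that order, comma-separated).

Segment: vu-fa-ba-vi.
aspect: -ba → perfective.
polarity: vu- → negative.
voice: -vi → passive.

perfective, negative, passive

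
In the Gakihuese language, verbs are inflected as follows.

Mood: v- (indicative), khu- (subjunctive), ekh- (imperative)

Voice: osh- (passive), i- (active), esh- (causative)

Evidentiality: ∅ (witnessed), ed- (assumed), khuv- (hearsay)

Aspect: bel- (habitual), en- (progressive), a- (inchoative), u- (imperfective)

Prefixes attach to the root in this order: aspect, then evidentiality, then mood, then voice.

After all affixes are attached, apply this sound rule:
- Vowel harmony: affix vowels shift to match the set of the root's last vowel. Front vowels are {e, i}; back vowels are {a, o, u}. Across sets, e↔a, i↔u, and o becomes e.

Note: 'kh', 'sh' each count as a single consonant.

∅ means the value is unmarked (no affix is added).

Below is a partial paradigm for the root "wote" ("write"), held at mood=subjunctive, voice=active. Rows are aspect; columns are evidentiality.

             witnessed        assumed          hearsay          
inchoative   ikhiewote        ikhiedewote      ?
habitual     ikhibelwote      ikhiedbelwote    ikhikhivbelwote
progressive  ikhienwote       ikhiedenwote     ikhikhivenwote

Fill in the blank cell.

Attach aspect inchoative a- → awote.
Attach evidentiality hearsay khuv- → khuvawote.
Attach mood subjunctive khu- → khukhuvawote.
Attach voice active i- → ikhukhuvawote.
Apply vowel harmony: ikhukhuvawote → ikhikhivewote.

ikhikhivewote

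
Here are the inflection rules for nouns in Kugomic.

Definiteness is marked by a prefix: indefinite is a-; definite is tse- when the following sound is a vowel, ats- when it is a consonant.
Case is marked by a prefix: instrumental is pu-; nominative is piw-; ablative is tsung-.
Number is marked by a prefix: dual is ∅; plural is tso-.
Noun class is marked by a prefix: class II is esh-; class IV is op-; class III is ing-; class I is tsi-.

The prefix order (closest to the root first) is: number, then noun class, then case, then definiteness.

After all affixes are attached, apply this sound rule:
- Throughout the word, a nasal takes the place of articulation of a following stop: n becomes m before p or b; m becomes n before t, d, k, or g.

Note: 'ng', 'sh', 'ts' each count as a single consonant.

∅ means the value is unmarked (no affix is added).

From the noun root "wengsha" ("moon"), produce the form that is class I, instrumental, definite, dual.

number = dual: zero marking, form stays wengsha.
Attach noun class class I tsi- → tsiwengsha.
Attach case instrumental pu- → putsiwengsha.
Attach definiteness definite ats- (before consonant 'p') → atsputsiwengsha.
Nasal assimilation: no change.

atsputsiwengsha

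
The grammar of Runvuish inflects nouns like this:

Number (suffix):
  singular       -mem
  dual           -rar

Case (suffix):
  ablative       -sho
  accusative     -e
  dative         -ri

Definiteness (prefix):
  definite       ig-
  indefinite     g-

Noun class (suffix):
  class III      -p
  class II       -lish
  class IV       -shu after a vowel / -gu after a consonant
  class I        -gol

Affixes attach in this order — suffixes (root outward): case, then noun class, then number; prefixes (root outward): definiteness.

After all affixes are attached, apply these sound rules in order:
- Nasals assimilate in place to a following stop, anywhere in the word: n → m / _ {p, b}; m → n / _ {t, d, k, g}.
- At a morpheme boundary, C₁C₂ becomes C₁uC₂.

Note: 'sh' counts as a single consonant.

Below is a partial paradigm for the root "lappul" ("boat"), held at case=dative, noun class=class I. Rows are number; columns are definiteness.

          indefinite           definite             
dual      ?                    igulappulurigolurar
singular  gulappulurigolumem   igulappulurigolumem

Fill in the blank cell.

Attach case dative -ri → lappulri.
Attach noun class class I -gol → lappulrigol.
Attach number dual -rar → lappulrigolrar.
Attach definiteness indefinite g- → glappulrigolrar.
Nasal assimilation: no change.
Apply epenthesis: glappulrigolrar → gulappulurigolurar.

gulappulurigolurar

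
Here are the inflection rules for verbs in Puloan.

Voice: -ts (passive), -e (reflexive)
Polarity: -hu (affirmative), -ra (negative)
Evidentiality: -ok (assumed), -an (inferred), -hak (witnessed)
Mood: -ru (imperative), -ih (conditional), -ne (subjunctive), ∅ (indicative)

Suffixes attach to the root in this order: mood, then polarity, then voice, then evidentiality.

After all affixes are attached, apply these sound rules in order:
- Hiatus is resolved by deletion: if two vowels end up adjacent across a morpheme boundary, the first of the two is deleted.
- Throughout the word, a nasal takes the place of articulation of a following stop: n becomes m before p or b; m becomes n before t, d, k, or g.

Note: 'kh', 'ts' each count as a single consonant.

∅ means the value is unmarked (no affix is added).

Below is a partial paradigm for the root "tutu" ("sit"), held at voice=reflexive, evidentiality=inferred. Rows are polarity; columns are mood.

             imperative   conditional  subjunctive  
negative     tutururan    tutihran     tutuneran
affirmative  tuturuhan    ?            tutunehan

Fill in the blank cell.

tutihhan

Attach mood conditional -ih → tutuih.
Attach polarity affirmative -hu → tutuihhu.
Attach voice reflexive -e → tutuihhue.
Attach evidentiality inferred -an → tutuihhuean.
Apply vowel deletion: tutuihhuean → tutihhan.
Nasal assimilation: no change.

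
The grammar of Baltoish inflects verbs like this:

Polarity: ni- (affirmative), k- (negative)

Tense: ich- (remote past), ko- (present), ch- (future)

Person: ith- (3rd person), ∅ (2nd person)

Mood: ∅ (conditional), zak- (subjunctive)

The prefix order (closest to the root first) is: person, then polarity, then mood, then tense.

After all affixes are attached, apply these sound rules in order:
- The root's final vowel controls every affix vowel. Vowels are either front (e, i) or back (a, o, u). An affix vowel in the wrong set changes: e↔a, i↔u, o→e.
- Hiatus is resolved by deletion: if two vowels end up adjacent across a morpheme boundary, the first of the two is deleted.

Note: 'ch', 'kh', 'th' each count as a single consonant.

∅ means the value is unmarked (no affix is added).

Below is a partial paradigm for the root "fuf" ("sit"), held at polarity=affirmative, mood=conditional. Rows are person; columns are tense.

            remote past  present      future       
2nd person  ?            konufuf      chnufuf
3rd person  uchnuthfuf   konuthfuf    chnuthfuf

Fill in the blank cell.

uchnufuf

person = 2nd person: zero marking, form stays fuf.
Attach polarity affirmative ni- → nifuf.
mood = conditional: zero marking, form stays nifuf.
Attach tense remote past ich- → ichnifuf.
Apply vowel harmony: ichnifuf → uchnufuf.
Vowel deletion: no change.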